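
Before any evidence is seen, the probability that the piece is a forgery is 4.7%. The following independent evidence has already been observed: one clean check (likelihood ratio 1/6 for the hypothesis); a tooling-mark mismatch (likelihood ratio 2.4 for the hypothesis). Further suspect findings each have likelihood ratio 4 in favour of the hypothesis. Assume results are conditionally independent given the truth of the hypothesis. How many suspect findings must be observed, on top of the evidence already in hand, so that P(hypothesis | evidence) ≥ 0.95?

Prior odds = 0.047/0.953 = 47/953.
Combined Bayes factor of the evidence already in hand = (1/6) × 2.4 = 0.4.
Odds after that evidence = (47/953) × 0.4 = 94/4765.
Target odds = 0.95/0.05 = 19.
Need 4ⁿ ≥ 19 ÷ (94/4765) = 90535/94.
4⁴ = 256 falls short of 90535/94 but 4⁵ = 1024 reaches it, so n = 5.

5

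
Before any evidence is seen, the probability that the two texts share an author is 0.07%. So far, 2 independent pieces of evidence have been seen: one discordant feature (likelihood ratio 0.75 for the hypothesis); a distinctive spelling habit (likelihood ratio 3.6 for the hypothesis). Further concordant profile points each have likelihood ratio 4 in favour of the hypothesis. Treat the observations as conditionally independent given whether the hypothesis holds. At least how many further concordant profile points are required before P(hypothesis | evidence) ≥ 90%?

Prior odds = 0.0007/0.9993 = 7/9993.
Combined Bayes factor of the evidence already in hand = 0.75 × 3.6 = 2.7.
Odds after that evidence = (7/9993) × 2.7 = 63/33310.
Target odds = 0.9/0.1 = 9.
Need 4ⁿ ≥ 9 ÷ (63/33310) = 33310/7.
4⁶ = 4096 falls short of 33310/7 but 4⁷ = 16384 reaches it, so n = 7.

7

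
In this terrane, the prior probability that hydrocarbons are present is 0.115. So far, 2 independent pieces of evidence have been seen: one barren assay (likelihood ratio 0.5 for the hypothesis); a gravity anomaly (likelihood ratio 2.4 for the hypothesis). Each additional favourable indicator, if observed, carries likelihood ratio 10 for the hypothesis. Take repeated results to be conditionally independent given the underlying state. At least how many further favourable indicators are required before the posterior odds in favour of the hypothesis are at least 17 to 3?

Prior odds = 0.115/0.885 = 23/177.
Combined Bayes factor of the evidence already in hand = 0.5 × 2.4 = 1.2.
Odds after that evidence = (23/177) × 1.2 = 46/295.
Target odds = 17/3.
Need 10ⁿ ≥ 17/3 ÷ (46/295) = 5015/138.
10¹ = 10 falls short of 5015/138 but 10² = 100 reaches it, so n = 2.

2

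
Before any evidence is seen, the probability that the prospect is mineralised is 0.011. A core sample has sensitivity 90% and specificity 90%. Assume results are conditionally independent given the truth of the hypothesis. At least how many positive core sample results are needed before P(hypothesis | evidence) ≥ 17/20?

Prior odds = 0.011/0.989 = 11/989.
False-positive rate = 1 − 0.9 = 0.1; likelihood ratio of a positive = 0.9/0.1 = 9.
Target odds: 0.85 ÷ 0.15 = 17/3.
Require 9ⁿ ≥ 17/3 ÷ (11/989) = 16813/33.
9² = 81 falls short of 16813/33 but 9³ = 729 reaches it, so n = 3.

3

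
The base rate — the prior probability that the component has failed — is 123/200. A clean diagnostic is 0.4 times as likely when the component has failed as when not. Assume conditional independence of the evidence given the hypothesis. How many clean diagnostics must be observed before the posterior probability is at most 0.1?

Prior odds = 0.615/0.385 = 123/77.
Likelihood ratio per clean diagnostic = 0.4.
Target posterior odds = 0.1/0.9 = 1/9.
Need (123/77) × 0.4ⁿ ≤ 1/9, i.e. 0.4ⁿ ≤ 77/1107.
0.4² = 0.16 is still above 77/1107 but 0.4³ = 0.064 is at or below it, so n = 3.

3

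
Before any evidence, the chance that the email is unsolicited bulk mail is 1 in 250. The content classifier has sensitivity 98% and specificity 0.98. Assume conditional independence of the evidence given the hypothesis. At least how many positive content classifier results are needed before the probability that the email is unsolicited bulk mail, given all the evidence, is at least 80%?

Prior odds: 0.004 ÷ 0.996 = 1/249.
False-positive rate = 1 − 0.98 = 0.02; likelihood ratio of a positive = 0.98/0.02 = 49.
Target posterior odds = 0.8/0.2 = 4.
Need (1/249) × 49ⁿ ≥ 4, i.e. 49ⁿ ≥ 996.
49¹ = 49 falls short of 996 but 49² = 2401 reaches it, so n = 2.

2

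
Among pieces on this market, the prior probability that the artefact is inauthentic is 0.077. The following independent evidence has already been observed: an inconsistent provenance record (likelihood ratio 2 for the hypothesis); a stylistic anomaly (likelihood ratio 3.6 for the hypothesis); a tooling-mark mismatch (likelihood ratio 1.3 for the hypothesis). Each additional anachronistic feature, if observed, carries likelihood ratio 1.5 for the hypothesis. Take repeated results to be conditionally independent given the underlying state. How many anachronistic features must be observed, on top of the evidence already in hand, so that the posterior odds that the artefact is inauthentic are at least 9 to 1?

7

Prior odds = 0.077/0.923 = 77/923.
Combined Bayes factor of the evidence already in hand = 2 × 3.6 × 1.3 = 9.36.
Odds after that evidence = (77/923) × 9.36 = 1386/1775.
Target odds = 9.
Need 1.5ⁿ ≥ 9 ÷ (1386/1775) = 1775/154.
1.5⁶ = 11.390625 falls short of 1775/154 but 1.5⁷ = 17.0859375 reaches it, so n = 7.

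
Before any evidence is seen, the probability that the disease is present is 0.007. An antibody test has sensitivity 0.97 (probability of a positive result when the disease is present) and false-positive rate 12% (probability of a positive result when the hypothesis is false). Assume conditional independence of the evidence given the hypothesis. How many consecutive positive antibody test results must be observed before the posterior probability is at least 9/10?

4

Prior odds: 0.007 ÷ 0.993 = 7/993.
Likelihood ratio of a positive result = 0.97/0.12 = 97/12.
Target odds: 0.9 ÷ 0.1 = 9.
Need (7/993) × (97/12)ⁿ ≥ 9, i.e. (97/12)ⁿ ≥ 8937/7.
(97/12)³ = 912673/1728 falls short of 8937/7 but (97/12)⁴ = 88529281/20736 reaches it, so n = 4.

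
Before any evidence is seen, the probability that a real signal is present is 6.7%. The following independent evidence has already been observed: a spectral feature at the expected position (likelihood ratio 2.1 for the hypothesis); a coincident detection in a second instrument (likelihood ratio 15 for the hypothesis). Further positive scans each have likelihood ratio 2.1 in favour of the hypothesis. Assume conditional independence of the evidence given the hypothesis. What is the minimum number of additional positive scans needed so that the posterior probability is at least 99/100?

Prior odds = 0.067/0.933 = 67/933.
Combined Bayes factor of the evidence already in hand = 2.1 × 15 = 31.5.
Odds after that evidence = (67/933) × 31.5 = 1407/622.
Target odds = 0.99/0.01 = 99.
Need 2.1ⁿ ≥ 99 ÷ (1407/622) = 20526/469.
2.1⁵ = 4084101/100000 falls short of 20526/469 but 2.1⁶ = 85766121/1000000 reaches it, so n = 6.

6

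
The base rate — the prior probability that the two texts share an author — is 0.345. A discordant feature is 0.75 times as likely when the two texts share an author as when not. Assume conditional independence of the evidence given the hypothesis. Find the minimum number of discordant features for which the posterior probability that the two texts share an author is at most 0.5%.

Prior odds = 0.345/0.655 = 69/131.
Likelihood ratio per discordant feature = 0.75.
Target posterior odds = 0.005/0.995 = 1/199.
Require 0.75ⁿ ≤ 1/199 ÷ (69/131) = 131/13731.
0.75¹⁶ ≈0.0100226 is still above 131/13731 but 0.75¹⁷ ≈0.00751695 is at or below it, so n = 17.

17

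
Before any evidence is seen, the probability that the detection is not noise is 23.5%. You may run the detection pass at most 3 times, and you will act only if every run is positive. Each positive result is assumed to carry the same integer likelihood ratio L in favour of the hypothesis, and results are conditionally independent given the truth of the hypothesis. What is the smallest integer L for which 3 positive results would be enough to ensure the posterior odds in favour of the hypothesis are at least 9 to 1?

Prior odds = 0.235/0.765 = 47/153.
Target odds = 9.
Need L³ ≥ 9 ÷ (47/153) = 1377/47.
3³ = 27 < 1377/47 ≤ 64 = 4³, so L = 4.

4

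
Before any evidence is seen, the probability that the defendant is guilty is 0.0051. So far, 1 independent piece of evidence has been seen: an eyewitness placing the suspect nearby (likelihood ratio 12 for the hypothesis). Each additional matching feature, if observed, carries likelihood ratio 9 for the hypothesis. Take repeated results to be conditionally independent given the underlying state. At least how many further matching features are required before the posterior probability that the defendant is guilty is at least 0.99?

Prior odds = 0.0051/0.9949 = 51/9949.
Bayes factor of the evidence already in hand = 12.
Odds after that evidence = (51/9949) × 12 = 612/9949.
Target odds = 0.99/0.01 = 99.
Need 9ⁿ ≥ 99 ÷ (612/9949) = 109439/68.
9³ = 729 falls short of 109439/68 but 9⁴ = 6561 reaches it, so n = 4.

4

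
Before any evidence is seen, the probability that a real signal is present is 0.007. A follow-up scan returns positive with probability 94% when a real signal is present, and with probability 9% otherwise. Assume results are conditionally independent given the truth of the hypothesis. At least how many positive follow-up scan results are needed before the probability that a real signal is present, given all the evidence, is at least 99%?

5

Prior odds: 0.007 ÷ 0.993 = 7/993.
Likelihood ratio of a positive result = 0.94/0.09 = 94/9.
Target odds: 0.99 ÷ 0.01 = 99.
Need (7/993) × (94/9)ⁿ ≥ 99, i.e. (94/9)ⁿ ≥ 98307/7.
(94/9)⁴ = 78074896/6561 falls short of 98307/7 but (94/9)⁵ ≈124287 reaches it, so n = 5.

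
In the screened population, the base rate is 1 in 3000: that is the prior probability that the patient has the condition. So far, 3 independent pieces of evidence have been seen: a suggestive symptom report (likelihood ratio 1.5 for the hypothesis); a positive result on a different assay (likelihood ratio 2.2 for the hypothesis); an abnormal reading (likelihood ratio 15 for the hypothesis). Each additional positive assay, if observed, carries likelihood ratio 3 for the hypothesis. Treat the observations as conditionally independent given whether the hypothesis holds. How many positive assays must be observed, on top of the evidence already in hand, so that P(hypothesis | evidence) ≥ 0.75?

Prior odds = (1/3000)/(2999/3000) = 1/2999.
Combined Bayes factor of the evidence already in hand = 1.5 × 2.2 × 15 = 49.5.
Odds after that evidence = (1/2999) × 49.5 = 99/5998.
Target odds = 0.75/0.25 = 3.
Need 3ⁿ ≥ 3 ÷ (99/5998) = 5998/33.
3⁴ = 81 falls short of 5998/33 but 3⁵ = 243 reaches it, so n = 5.

5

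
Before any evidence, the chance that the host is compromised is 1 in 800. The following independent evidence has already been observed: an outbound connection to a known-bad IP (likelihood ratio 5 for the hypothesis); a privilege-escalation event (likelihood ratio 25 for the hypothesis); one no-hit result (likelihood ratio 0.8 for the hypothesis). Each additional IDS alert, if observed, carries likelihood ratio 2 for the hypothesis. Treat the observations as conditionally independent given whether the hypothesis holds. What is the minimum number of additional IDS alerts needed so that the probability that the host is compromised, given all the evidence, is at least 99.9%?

Prior odds = 0.00125/0.99875 = 1/799.
Combined Bayes factor of the evidence already in hand = 5 × 25 × 0.8 = 100.
Odds after that evidence = (1/799) × 100 = 100/799.
Target odds = 0.999/0.001 = 999.
Need 2ⁿ ≥ 999 ÷ (100/799) = 7982.01.
2¹² = 4096 falls short of 7982.01 but 2¹³ = 8192 reaches it, so n = 13.

13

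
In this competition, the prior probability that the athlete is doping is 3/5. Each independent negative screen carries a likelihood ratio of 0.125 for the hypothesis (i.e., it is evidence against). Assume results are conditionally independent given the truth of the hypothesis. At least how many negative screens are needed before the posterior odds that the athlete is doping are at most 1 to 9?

Prior odds = 0.6/0.4 = 1.5.
Likelihood ratio per negative screen = 0.125.
Target odds = 1/9.
Need 1.5 × 0.125ⁿ ≤ 1/9, i.e. 0.125ⁿ ≤ 2/27.
0.125¹ = 0.125 is still above 2/27 but 0.125² = 0.015625 is at or below it, so n = 2.

2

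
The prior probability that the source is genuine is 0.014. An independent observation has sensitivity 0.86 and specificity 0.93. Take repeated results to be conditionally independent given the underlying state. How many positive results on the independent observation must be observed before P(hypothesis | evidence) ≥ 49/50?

4

Prior odds: 0.014 ÷ 0.986 = 7/493.
False-positive rate = 1 − 0.93 = 0.07; likelihood ratio of a positive = 0.86/0.07 = 86/7.
Target odds: 0.98 ÷ 0.02 = 49.
Require (86/7)ⁿ ≥ 49 ÷ (7/493) = 3451.
(86/7)³ = 636056/343 falls short of 3451 but (86/7)⁴ = 54700816/2401 reaches it, so n = 4.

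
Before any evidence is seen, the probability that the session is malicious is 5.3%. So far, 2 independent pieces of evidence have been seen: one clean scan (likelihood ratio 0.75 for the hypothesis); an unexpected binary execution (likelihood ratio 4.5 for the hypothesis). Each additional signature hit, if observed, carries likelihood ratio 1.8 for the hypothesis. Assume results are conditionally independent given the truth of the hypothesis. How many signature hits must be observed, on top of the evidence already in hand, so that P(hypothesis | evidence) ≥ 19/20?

Prior odds = 0.053/0.947 = 53/947.
Combined Bayes factor of the evidence already in hand = 0.75 × 4.5 = 3.375.
Odds after that evidence = (53/947) × 3.375 = 1431/7576.
Target odds = 0.95/0.05 = 19.
Need 1.8ⁿ ≥ 19 ÷ (1431/7576) = 143944/1431.
1.8⁷ = 4782969/78125 falls short of 143944/1431 but 1.8⁸ = 43046721/390625 reaches it, so n = 8.

8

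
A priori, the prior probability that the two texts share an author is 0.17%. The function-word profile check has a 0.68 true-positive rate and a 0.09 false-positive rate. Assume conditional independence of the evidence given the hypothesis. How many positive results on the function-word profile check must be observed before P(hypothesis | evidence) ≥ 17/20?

Prior odds = 0.0017/0.9983 = 17/9983.
Likelihood ratio of a positive result = 0.68/0.09 = 68/9.
Target odds: 0.85 ÷ 0.15 = 17/3.
Need (17/9983) × (68/9)ⁿ ≥ 17/3, i.e. (68/9)ⁿ ≥ 9983/3.
(68/9)⁴ = 21381376/6561 falls short of 9983/3 but (68/9)⁵ ≈24622.5 reaches it, so n = 5.

5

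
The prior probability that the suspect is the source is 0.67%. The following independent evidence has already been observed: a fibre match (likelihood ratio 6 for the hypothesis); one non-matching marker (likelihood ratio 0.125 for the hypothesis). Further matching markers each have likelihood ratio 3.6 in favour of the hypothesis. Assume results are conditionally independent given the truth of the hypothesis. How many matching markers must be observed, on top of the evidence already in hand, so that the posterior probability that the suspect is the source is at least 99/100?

8

Prior odds = 0.0067/0.9933 = 67/9933.
Combined Bayes factor of the evidence already in hand = 6 × 0.125 = 0.75.
Odds after that evidence = (67/9933) × 0.75 = 67/13244.
Target odds = 0.99/0.01 = 99.
Need 3.6ⁿ ≥ 99 ÷ (67/13244) = 1311156/67.
3.6⁷ = 612220032/78125 falls short of 1311156/67 but 3.6⁸ ≈28211.1 reaches it, so n = 8.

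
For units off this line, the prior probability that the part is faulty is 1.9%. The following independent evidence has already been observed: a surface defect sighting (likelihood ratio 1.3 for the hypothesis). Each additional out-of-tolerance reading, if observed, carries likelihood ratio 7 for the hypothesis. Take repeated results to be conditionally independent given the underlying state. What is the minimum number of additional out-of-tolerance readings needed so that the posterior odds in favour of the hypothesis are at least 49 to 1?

4

Prior odds = 0.019/0.981 = 19/981.
Bayes factor of the evidence already in hand = 1.3.
Odds after that evidence = (19/981) × 1.3 = 247/9810.
Target odds = 49.
Need 7ⁿ ≥ 49 ÷ (247/9810) = 480690/247.
7³ = 343 falls short of 480690/247 but 7⁴ = 2401 reaches it, so n = 4.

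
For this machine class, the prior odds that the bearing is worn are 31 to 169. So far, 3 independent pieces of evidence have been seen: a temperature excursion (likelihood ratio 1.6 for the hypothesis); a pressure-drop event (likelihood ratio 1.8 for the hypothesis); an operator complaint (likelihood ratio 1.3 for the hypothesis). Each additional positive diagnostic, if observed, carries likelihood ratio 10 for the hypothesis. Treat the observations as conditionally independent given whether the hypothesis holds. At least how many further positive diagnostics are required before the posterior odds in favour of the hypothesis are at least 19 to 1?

2

Prior odds = 31/169.
Combined Bayes factor of the evidence already in hand = 1.6 × 1.8 × 1.3 = 3.744.
Odds after that evidence = (31/169) × 3.744 = 1116/1625.
Target odds = 19.
Need 10ⁿ ≥ 19 ÷ (1116/1625) = 30875/1116.
10¹ = 10 falls short of 30875/1116 but 10² = 100 reaches it, so n = 2.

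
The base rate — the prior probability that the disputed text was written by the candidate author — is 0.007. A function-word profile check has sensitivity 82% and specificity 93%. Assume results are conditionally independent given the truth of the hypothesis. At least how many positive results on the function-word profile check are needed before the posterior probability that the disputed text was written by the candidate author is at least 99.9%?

Prior odds = 0.007/0.993 = 7/993.
False-positive rate = 1 − 0.93 = 0.07; likelihood ratio of a positive = 0.82/0.07 = 82/7.
Target odds: 0.999 ÷ 0.001 = 999.
Require (82/7)ⁿ ≥ 999 ÷ (7/993) = 992007/7.
(82/7)⁴ = 45212176/2401 falls short of 992007/7 but (82/7)⁵ ≈220587 reaches it, so n = 5.

5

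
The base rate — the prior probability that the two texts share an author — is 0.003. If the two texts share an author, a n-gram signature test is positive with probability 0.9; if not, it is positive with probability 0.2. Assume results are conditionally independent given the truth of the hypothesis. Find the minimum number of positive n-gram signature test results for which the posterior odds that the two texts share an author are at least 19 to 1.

6

Prior odds = 0.003/0.997 = 3/997.
Likelihood ratio of a positive = 0.9/0.2 = 4.5.
Target odds = 19.
Require 4.5ⁿ ≥ 19 ÷ (3/997) = 18943/3.
4.5⁵ = 1845.28125 falls short of 18943/3 but 4.5⁶ = 8303.765625 reaches it, so n = 6.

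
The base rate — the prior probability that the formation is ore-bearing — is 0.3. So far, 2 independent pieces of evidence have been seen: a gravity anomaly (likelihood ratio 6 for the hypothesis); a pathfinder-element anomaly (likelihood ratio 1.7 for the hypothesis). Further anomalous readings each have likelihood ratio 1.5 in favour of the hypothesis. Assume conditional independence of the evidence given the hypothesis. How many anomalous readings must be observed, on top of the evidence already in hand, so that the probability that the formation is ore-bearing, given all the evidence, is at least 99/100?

8

Prior odds = 0.3/0.7 = 3/7.
Combined Bayes factor of the evidence already in hand = 6 × 1.7 = 10.2.
Odds after that evidence = (3/7) × 10.2 = 153/35.
Target odds = 0.99/0.01 = 99.
Need 1.5ⁿ ≥ 99 ÷ (153/35) = 385/17.
1.5⁷ = 17.0859375 falls short of 385/17 but 1.5⁸ = 25.62890625 reaches it, so n = 8.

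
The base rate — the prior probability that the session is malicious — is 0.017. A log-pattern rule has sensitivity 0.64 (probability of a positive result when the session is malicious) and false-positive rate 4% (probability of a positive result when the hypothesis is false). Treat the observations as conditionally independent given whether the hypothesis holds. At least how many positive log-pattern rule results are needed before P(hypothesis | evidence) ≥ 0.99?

Prior odds = 0.017/0.983 = 17/983.
Likelihood ratio of a positive result = 0.64/0.04 = 16.
Target odds: 0.99 ÷ 0.01 = 99.
Require 16ⁿ ≥ 99 ÷ (17/983) = 97317/17.
16³ = 4096 falls short of 97317/17 but 16⁴ = 65536 reaches it, so n = 4.

4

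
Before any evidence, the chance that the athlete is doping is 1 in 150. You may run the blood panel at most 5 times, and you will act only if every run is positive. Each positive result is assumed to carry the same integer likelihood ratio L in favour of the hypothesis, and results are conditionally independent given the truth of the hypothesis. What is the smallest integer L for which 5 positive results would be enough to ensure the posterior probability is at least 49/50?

6

Prior odds = (1/150)/(149/150) = 1/149.
Target odds = 0.98/0.02 = 49.
Need L⁵ ≥ 49 ÷ (1/149) = 7301.
5⁵ = 3125 < 7301 ≤ 7776 = 6⁵, so L = 6.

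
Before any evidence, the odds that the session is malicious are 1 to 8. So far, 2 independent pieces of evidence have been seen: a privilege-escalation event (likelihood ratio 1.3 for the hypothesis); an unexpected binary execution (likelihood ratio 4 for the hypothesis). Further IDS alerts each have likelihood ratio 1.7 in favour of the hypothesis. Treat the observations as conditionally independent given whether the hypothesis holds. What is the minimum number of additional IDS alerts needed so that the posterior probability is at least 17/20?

Prior odds = 0.125.
Combined Bayes factor of the evidence already in hand = 1.3 × 4 = 5.2.
Odds after that evidence = 0.125 × 5.2 = 0.65.
Target odds = 0.85/0.15 = 17/3.
Need 1.7ⁿ ≥ 17/3 ÷ 0.65 = 340/39.
1.7⁴ = 8.3521 falls short of 340/39 but 1.7⁵ = 1419857/100000 reaches it, so n = 5.

5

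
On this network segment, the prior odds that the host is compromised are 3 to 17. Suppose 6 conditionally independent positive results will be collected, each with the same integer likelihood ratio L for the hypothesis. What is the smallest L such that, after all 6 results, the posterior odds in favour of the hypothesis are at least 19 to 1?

3

Prior odds = 3/17.
Target odds = 19.
Need L⁶ ≥ 19 ÷ (3/17) = 323/3.
2⁶ = 64 < 323/3 ≤ 729 = 3⁶, so L = 3.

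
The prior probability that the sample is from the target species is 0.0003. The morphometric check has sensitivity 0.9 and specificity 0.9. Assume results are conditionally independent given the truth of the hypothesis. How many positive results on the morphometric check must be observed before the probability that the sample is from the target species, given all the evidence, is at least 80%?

5

Prior odds: 0.0003 ÷ 0.9997 = 3/9997.
False-positive rate = 1 − 0.9 = 0.1; likelihood ratio of a positive = 0.9/0.1 = 9.
Target posterior odds = 0.8/0.2 = 4.
Require 9ⁿ ≥ 4 ÷ (3/9997) = 39988/3.
9⁴ = 6561 falls short of 39988/3 but 9⁵ = 59049 reaches it, so n = 5.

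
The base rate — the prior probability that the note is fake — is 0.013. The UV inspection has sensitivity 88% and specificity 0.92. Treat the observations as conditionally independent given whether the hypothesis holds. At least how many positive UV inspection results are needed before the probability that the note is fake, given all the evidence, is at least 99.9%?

Prior odds = 0.013/0.987 = 13/987.
False-positive rate = 1 − 0.92 = 0.08; likelihood ratio of a positive = 0.88/0.08 = 11.
Target posterior odds = 0.999/0.001 = 999.
Need (13/987) × 11ⁿ ≥ 999, i.e. 11ⁿ ≥ 986013/13.
11⁴ = 14641 falls short of 986013/13 but 11⁵ = 161051 reaches it, so n = 5.

5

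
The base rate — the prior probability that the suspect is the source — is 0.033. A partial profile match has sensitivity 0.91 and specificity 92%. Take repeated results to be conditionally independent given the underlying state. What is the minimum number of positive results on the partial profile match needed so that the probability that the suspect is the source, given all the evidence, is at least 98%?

3

Prior odds: 0.033 ÷ 0.967 = 33/967.
False-positive rate = 1 − 0.92 = 0.08; likelihood ratio of a positive = 0.91/0.08 = 11.375.
Target posterior odds = 0.98/0.02 = 49.
Require 11.375ⁿ ≥ 49 ÷ (33/967) = 47383/33.
11.375² = 129.390625 falls short of 47383/33 but 11.375³ = 753571/512 reaches it, so n = 3.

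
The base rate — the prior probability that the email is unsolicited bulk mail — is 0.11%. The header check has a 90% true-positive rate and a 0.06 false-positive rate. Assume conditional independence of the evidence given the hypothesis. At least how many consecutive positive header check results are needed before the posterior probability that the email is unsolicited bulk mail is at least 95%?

4

Prior odds: 0.0011 ÷ 0.9989 = 11/9989.
Likelihood ratio of a positive result = 0.9/0.06 = 15.
Target odds: 0.95 ÷ 0.05 = 19.
Need (11/9989) × 15ⁿ ≥ 19, i.e. 15ⁿ ≥ 189791/11.
15³ = 3375 falls short of 189791/11 but 15⁴ = 50625 reaches it, so n = 4.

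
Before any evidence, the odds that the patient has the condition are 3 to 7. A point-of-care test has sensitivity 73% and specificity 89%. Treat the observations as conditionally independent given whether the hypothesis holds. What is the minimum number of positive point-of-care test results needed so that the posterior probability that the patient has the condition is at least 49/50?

3

Prior odds = 3/7.
False-positive rate = 1 − 0.89 = 0.11; likelihood ratio of a positive = 0.73/0.11 = 73/11.
Target odds: 0.98 ÷ 0.02 = 49.
Need (3/7) × (73/11)ⁿ ≥ 49, i.e. (73/11)ⁿ ≥ 343/3.
(73/11)² = 5329/121 falls short of 343/3 but (73/11)³ = 389017/1331 reaches it, so n = 3.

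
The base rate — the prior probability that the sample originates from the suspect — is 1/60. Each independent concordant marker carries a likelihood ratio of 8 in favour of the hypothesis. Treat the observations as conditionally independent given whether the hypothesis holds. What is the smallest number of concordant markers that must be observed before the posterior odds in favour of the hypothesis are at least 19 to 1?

Prior odds: (1/60) ÷ (59/60) = 1/59.
Likelihood ratio per concordant marker = 8.
Target odds = 19.
Require 8ⁿ ≥ 19 ÷ (1/59) = 1121.
8³ = 512 falls short of 1121 but 8⁴ = 4096 reaches it, so n = 4.

4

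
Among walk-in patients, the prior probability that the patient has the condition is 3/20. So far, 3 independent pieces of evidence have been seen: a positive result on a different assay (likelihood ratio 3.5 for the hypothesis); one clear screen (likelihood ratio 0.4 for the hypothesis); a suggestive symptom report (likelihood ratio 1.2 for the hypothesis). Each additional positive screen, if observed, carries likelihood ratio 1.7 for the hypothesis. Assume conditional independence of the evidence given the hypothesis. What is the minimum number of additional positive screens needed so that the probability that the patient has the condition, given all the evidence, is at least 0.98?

Prior odds = 0.15/0.85 = 3/17.
Combined Bayes factor of the evidence already in hand = 3.5 × 0.4 × 1.2 = 1.68.
Odds after that evidence = (3/17) × 1.68 = 126/425.
Target odds = 0.98/0.02 = 49.
Need 1.7ⁿ ≥ 49 ÷ (126/425) = 2975/18.
1.7⁹ ≈118.588 falls short of 2975/18 but 1.7¹⁰ ≈201.599 reaches it, so n = 10.

10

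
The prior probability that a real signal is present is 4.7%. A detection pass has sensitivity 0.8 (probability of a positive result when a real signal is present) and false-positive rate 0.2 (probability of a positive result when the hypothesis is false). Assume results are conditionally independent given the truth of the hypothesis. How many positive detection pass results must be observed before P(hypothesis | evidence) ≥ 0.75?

Prior odds: 0.047 ÷ 0.953 = 47/953.
Likelihood ratio of a positive result = 0.8/0.2 = 4.
Target posterior odds = 0.75/0.25 = 3.
Need (47/953) × 4ⁿ ≥ 3, i.e. 4ⁿ ≥ 2859/47.
4² = 16 falls short of 2859/47 but 4³ = 64 reaches it, so n = 3.

3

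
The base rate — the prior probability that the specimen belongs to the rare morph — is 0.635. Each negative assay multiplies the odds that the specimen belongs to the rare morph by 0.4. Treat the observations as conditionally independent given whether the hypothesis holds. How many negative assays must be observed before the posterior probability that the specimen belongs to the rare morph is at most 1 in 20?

Prior odds: 0.635 ÷ 0.365 = 127/73.
Likelihood ratio per negative assay = 0.4.
Target posterior odds = 0.05/0.95 = 1/19.
Need (127/73) × 0.4ⁿ ≤ 1/19, i.e. 0.4ⁿ ≤ 73/2413.
0.4³ = 0.064 is still above 73/2413 but 0.4⁴ = 0.0256 is at or below it, so n = 4.

4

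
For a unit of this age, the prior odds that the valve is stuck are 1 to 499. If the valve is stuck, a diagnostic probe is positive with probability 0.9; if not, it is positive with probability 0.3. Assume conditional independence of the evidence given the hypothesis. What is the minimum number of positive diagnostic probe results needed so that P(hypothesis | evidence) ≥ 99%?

10

Prior odds = 1/499.
Likelihood ratio of a positive = 0.9/0.3 = 3.
Target odds: 0.99 ÷ 0.01 = 99.
Need (1/499) × 3ⁿ ≥ 99, i.e. 3ⁿ ≥ 49401.
3⁹ = 19683 falls short of 49401 but 3¹⁰ = 59049 reaches it, so n = 10.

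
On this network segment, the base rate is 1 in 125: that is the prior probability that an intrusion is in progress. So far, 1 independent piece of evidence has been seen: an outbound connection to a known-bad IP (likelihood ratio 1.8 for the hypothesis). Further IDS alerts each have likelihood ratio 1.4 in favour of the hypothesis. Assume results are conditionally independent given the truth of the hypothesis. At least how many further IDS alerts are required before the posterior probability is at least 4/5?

Prior odds = 0.008/0.992 = 1/124.
Bayes factor of the evidence already in hand = 1.8.
Odds after that evidence = (1/124) × 1.8 = 9/620.
Target odds = 0.8/0.2 = 4.
Need 1.4ⁿ ≥ 4 ÷ (9/620) = 2480/9.
1.4¹⁶ ≈217.795 falls short of 2480/9 but 1.4¹⁷ ≈304.913 reaches it, so n = 17.

17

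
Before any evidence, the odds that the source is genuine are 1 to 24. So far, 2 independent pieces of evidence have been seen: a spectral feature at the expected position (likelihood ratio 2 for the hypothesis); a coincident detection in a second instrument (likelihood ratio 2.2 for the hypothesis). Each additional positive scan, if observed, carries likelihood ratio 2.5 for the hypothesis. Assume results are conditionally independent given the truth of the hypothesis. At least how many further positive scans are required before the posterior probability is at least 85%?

Prior odds = 1/24.
Combined Bayes factor of the evidence already in hand = 2 × 2.2 = 4.4.
Odds after that evidence = (1/24) × 4.4 = 11/60.
Target odds = 0.85/0.15 = 17/3.
Need 2.5ⁿ ≥ 17/3 ÷ (11/60) = 340/11.
2.5³ = 15.625 falls short of 340/11 but 2.5⁴ = 39.0625 reaches it, so n = 4.

4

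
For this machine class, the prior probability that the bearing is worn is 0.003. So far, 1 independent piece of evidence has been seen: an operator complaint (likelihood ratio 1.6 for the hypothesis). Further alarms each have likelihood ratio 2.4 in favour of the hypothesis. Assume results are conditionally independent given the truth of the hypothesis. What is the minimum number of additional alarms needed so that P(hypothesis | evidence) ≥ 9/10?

Prior odds = 0.003/0.997 = 3/997.
Bayes factor of the evidence already in hand = 1.6.
Odds after that evidence = (3/997) × 1.6 = 24/4985.
Target odds = 0.9/0.1 = 9.
Need 2.4ⁿ ≥ 9 ÷ (24/4985) = 1869.375.
2.4⁸ = 429981696/390625 falls short of 1869.375 but 2.4⁹ ≈2641.81 reaches it, so n = 9.

9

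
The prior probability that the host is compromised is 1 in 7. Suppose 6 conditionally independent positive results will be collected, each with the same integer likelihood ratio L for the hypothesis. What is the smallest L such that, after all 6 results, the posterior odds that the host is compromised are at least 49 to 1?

3

Prior odds = (1/7)/(6/7) = 1/6.
Target odds = 49.
Need L⁶ ≥ 49 ÷ (1/6) = 294.
2⁶ = 64 < 294 ≤ 729 = 3⁶, so L = 3.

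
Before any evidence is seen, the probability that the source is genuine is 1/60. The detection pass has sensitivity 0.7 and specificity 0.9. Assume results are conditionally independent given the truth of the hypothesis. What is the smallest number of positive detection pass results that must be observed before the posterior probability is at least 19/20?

Prior odds: (1/60) ÷ (59/60) = 1/59.
False-positive rate = 1 − 0.9 = 0.1; likelihood ratio of a positive = 0.7/0.1 = 7.
Target odds: 0.95 ÷ 0.05 = 19.
Require 7ⁿ ≥ 19 ÷ (1/59) = 1121.
7³ = 343 falls short of 1121 but 7⁴ = 2401 reaches it, so n = 4.

4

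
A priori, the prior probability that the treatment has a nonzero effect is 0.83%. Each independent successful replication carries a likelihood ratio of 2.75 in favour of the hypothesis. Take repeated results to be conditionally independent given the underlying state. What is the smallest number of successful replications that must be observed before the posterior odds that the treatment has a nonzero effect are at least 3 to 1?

Prior odds: 0.0083 ÷ 0.9917 = 83/9917.
Likelihood ratio per successful replication = 2.75.
Target odds = 3.
Need (83/9917) × 2.75ⁿ ≥ 3, i.e. 2.75ⁿ ≥ 29751/83.
2.75⁵ = 161051/1024 falls short of 29751/83 but 2.75⁶ = 1771561/4096 reaches it, so n = 6.

6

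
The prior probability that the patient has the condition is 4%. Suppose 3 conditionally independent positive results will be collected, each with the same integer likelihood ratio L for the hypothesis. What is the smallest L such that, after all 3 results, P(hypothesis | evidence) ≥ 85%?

Prior odds = 0.04/0.96 = 1/24.
Target odds = 0.85/0.15 = 17/3.
Need L³ ≥ 17/3 ÷ (1/24) = 136.
5³ = 125 < 136 ≤ 216 = 6³, so L = 6.

6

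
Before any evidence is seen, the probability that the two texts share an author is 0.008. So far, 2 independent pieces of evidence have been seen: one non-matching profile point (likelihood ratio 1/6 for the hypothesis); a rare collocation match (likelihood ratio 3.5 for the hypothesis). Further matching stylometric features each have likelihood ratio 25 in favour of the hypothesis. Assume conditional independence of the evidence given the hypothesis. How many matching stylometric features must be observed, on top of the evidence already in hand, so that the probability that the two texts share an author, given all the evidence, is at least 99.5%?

Prior odds = 0.008/0.992 = 1/124.
Combined Bayes factor of the evidence already in hand = (1/6) × 3.5 = 7/12.
Odds after that evidence = (1/124) × 7/12 = 7/1488.
Target odds = 0.995/0.005 = 199.
Need 25ⁿ ≥ 199 ÷ (7/1488) = 296112/7.
25³ = 15625 falls short of 296112/7 but 25⁴ = 390625 reaches it, so n = 4.

4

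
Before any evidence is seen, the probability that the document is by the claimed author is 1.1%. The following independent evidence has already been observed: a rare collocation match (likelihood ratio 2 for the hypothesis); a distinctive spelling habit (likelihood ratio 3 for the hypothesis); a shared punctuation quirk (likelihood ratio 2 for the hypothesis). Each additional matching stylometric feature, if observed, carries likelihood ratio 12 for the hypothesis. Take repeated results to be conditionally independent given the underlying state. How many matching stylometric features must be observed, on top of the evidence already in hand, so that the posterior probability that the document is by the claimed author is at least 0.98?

Prior odds = 0.011/0.989 = 11/989.
Combined Bayes factor of the evidence already in hand = 2 × 3 × 2 = 12.
Odds after that evidence = (11/989) × 12 = 132/989.
Target odds = 0.98/0.02 = 49.
Need 12ⁿ ≥ 49 ÷ (132/989) = 48461/132.
12² = 144 falls short of 48461/132 but 12³ = 1728 reaches it, so n = 3.

3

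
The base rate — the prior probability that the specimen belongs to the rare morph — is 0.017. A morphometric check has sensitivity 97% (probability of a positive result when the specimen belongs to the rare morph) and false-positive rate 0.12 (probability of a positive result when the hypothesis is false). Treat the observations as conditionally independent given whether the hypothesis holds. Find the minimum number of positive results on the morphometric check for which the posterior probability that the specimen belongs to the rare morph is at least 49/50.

Prior odds = 0.017/0.983 = 17/983.
Likelihood ratio of a positive result = 0.97/0.12 = 97/12.
Target posterior odds = 0.98/0.02 = 49.
Require (97/12)ⁿ ≥ 49 ÷ (17/983) = 48167/17.
(97/12)³ = 912673/1728 falls short of 48167/17 but (97/12)⁴ = 88529281/20736 reaches it, so n = 4.

4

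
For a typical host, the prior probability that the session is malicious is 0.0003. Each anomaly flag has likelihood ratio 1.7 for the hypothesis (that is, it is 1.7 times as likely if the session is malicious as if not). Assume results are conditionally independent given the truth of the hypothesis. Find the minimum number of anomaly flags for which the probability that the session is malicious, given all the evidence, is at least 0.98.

23

Prior odds = 0.0003/0.9997 = 3/9997.
Likelihood ratio per anomaly flag = 1.7.
Target posterior odds = 0.98/0.02 = 49.
Require 1.7ⁿ ≥ 49 ÷ (3/9997) = 489853/3.
1.7²² ≈117456 falls short of 489853/3 but 1.7²³ ≈199676 reaches it, so n = 23.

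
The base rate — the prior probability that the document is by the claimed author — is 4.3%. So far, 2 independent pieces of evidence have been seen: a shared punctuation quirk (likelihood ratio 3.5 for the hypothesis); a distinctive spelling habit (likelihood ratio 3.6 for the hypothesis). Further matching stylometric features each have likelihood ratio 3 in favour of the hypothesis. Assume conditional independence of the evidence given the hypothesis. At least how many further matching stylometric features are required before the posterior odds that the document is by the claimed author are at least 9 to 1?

Prior odds = 0.043/0.957 = 43/957.
Combined Bayes factor of the evidence already in hand = 3.5 × 3.6 = 12.6.
Odds after that evidence = (43/957) × 12.6 = 903/1595.
Target odds = 9.
Need 3ⁿ ≥ 9 ÷ (903/1595) = 4785/301.
3² = 9 falls short of 4785/301 but 3³ = 27 reaches it, so n = 3.

3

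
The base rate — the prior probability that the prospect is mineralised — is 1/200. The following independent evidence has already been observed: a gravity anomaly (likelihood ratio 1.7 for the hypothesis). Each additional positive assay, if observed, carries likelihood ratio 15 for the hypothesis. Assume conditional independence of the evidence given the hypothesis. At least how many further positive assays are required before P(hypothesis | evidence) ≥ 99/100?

Prior odds = 0.005/0.995 = 1/199.
Bayes factor of the evidence already in hand = 1.7.
Odds after that evidence = (1/199) × 1.7 = 17/1990.
Target odds = 0.99/0.01 = 99.
Need 15ⁿ ≥ 99 ÷ (17/1990) = 197010/17.
15³ = 3375 falls short of 197010/17 but 15⁴ = 50625 reaches it, so n = 4.

4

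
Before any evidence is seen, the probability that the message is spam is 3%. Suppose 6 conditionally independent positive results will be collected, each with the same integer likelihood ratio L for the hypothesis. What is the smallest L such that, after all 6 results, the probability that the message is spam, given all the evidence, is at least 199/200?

Prior odds = 0.03/0.97 = 3/97.
Target odds = 0.995/0.005 = 199.
Need L⁶ ≥ 199 ÷ (3/97) = 19303/3.
4⁶ = 4096 < 19303/3 ≤ 15625 = 5⁶, so L = 5.

5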